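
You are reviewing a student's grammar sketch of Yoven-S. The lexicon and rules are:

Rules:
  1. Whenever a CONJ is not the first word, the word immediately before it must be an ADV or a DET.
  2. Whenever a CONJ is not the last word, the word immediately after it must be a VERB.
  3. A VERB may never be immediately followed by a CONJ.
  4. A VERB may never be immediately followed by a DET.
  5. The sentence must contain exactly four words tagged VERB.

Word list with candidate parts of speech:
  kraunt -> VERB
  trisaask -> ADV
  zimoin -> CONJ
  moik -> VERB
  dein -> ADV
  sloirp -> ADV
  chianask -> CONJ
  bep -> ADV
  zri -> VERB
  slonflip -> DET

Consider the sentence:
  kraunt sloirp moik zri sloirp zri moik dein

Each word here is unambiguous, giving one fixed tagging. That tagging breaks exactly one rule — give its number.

Fixed tagging: VERB ADV VERB VERB ADV VERB VERB ADV.
Applying the rules: R1 ok, R2 ok, R3 ok, R4 ok, R5 fails.
Only rule 5 fails.

5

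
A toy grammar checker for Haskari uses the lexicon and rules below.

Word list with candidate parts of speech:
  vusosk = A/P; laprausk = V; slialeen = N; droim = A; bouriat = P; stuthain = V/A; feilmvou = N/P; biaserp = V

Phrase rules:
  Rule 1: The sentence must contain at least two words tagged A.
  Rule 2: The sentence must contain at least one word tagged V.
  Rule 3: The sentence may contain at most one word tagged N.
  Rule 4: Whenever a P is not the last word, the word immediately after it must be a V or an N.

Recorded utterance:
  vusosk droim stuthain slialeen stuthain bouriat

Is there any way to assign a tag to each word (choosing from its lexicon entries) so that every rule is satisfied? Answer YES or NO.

Candidates per position — 1:vusosk {A,P}; 2:droim {A}; 3:stuthain {V,A}; 4:slialeen {N}; 5:stuthain {V,A}; 6:bouriat {P}.
One satisfying assignment: A A V N V P.
Rule-by-rule: rule 1 ✓; rule 2 ✓; rule 3 ✓; rule 4 ✓.

YES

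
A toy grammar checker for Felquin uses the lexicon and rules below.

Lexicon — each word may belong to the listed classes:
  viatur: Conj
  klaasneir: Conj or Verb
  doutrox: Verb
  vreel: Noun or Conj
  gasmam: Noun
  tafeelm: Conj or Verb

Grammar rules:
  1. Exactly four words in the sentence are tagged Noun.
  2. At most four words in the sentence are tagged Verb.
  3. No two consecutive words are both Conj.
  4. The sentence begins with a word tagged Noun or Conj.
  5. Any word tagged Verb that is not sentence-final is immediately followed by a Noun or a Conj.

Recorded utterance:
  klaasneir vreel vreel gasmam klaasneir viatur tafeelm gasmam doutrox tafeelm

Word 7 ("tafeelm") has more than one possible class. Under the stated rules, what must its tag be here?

Verb

Candidates per position — 1:klaasneir {Conj,Verb}; 2:vreel {Noun,Conj}; 3:vreel {Noun,Conj}; 4:gasmam {Noun}; 5:klaasneir {Conj,Verb}; 6:viatur {Conj}; 7:tafeelm {Conj,Verb}; 8:gasmam {Noun}; 9:doutrox {Verb}; 10:tafeelm {Conj,Verb}.
At position 1, choosing Verb makes rule 4 impossible to satisfy; hence Conj.
At position 2, choosing Conj makes rule 1 impossible to satisfy; hence Noun.
At position 3, choosing Conj makes rule 1 impossible to satisfy; hence Noun.
At position 5, choosing Conj makes rule 3 impossible to satisfy; hence Verb.
At position 7, choosing Conj makes rule 3 impossible to satisfy; hence Verb.
At position 10, choosing Verb makes rule 5 impossible to satisfy; hence Conj.
The only consistent sequence is: Conj Noun Noun Noun Verb Conj Verb Noun Verb Conj.
Checking: rule 1 ok; rule 2 ok; rule 3 ok; rule 4 ok; rule 5 ok.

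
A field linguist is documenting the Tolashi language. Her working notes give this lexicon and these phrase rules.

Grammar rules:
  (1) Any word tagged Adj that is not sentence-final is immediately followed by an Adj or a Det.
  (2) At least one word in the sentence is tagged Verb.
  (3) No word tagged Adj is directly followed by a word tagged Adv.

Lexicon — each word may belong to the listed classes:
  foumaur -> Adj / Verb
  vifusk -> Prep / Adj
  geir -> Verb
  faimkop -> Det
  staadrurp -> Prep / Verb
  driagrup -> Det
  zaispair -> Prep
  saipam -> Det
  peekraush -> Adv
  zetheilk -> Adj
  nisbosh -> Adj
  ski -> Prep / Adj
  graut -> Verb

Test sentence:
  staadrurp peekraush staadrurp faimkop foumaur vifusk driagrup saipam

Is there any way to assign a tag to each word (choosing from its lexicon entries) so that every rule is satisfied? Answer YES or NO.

YES

Candidates per position — 1:staadrurp {Prep,Verb}; 2:peekraush {Adv}; 3:staadrurp {Prep,Verb}; 4:faimkop {Det}; 5:foumaur {Adj,Verb}; 6:vifusk {Prep,Adj}; 7:driagrup {Det}; 8:saipam {Det}.
One satisfying assignment: Prep Adv Prep Det Verb Prep Det Det.
Rule-by-rule: rule 1 satisfied; rule 2 satisfied; rule 3 satisfied.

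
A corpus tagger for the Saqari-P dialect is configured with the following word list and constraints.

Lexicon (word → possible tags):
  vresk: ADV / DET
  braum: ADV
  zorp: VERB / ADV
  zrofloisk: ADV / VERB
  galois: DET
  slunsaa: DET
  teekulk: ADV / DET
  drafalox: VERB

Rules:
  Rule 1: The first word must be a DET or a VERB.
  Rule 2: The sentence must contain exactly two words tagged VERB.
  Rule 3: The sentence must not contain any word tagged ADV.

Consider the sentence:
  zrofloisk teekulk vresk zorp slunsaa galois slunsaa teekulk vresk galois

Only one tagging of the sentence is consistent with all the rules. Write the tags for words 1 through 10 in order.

Candidates per position — 1:zrofloisk {ADV,VERB}; 2:teekulk {ADV,DET}; 3:vresk {ADV,DET}; 4:zorp {VERB,ADV}; 5:slunsaa {DET}; 6:galois {DET}; 7:slunsaa {DET}; 8:teekulk {ADV,DET}; 9:vresk {ADV,DET}; 10:galois {DET}.
At position 1, choosing ADV makes rule 1 impossible to satisfy; hence VERB.
At position 2, choosing ADV makes rule 3 impossible to satisfy; hence DET.
At position 3, choosing ADV makes rule 3 impossible to satisfy; hence DET.
At position 4, choosing ADV makes rule 2 impossible to satisfy; hence VERB.
At position 8, choosing ADV makes rule 3 impossible to satisfy; hence DET.
At position 9, choosing ADV makes rule 3 impossible to satisfy; hence DET.
So the tagging must be: VERB DET DET VERB DET DET DET DET DET DET.
Verifying each rule — rule 1 holds; rule 2 holds; rule 3 holds.

VERB DET DET VERB DET DET DET DET DET DET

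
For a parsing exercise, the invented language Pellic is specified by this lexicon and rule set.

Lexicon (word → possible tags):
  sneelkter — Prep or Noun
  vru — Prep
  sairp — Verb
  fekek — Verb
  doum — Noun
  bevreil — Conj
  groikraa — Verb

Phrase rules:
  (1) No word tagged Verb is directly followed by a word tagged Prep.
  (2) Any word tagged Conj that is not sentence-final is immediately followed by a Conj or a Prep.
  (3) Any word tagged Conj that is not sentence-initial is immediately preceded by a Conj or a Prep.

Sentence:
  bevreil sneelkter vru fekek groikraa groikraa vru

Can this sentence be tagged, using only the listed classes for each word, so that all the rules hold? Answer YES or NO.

NO

Candidates per position — 1:bevreil {Conj}; 2:sneelkter {Prep,Noun}; 3:vru {Prep}; 4:fekek {Verb}; 5:groikraa {Verb}; 6:groikraa {Verb}; 7:vru {Prep}.
Rule 1 cannot be satisfied by any choice of tags from the lexicon.
So there is no consistent tagging.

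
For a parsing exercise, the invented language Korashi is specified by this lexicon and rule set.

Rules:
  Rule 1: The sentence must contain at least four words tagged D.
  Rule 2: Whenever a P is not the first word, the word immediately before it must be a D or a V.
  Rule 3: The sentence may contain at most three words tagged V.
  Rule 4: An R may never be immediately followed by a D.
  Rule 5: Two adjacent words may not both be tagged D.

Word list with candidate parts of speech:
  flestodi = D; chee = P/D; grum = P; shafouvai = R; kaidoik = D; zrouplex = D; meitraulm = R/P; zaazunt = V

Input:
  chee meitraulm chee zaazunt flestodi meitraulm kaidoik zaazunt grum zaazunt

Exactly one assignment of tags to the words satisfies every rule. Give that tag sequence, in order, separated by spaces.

D P D V D P D V P V

Candidates per position — 1:chee {P,D}; 2:meitraulm {R,P}; 3:chee {P,D}; 4:zaazunt {V}; 5:flestodi {D}; 6:meitraulm {R,P}; 7:kaidoik {D}; 8:zaazunt {V}; 9:grum {P}; 10:zaazunt {V}.
Word 1 cannot be P — rule 1 would then fail for every completion. It is D.
Word 3 cannot be P — rule 1 would then fail for every completion. It is D.
Word 6 cannot be R — rule 4 would then fail for every completion. It is P.
Word 2 cannot be R — rule 4 would then fail for every completion. It is P.
The unique satisfying tagging is: D P D V D P D V P V.
Checking: rule 1 ✓; rule 2 ✓; rule 3 ✓; rule 4 ✓; rule 5 ✓.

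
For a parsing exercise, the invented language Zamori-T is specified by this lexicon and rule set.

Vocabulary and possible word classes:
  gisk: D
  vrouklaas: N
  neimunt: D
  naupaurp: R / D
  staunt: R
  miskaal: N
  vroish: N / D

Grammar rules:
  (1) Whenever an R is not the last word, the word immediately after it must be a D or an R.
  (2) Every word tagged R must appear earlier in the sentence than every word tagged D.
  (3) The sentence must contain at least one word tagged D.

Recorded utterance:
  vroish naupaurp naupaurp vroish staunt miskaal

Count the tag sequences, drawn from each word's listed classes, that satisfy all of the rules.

Candidates per position — 1:vroish {N,D}; 2:naupaurp {R,D}; 3:naupaurp {R,D}; 4:vroish {N,D}; 5:staunt {R}; 6:miskaal {N}.
There are 16 candidate sequences in total.
Rule 1 cannot be satisfied by any choice of tags from the lexicon.
So there is no consistent tagging.
Count = 0.

0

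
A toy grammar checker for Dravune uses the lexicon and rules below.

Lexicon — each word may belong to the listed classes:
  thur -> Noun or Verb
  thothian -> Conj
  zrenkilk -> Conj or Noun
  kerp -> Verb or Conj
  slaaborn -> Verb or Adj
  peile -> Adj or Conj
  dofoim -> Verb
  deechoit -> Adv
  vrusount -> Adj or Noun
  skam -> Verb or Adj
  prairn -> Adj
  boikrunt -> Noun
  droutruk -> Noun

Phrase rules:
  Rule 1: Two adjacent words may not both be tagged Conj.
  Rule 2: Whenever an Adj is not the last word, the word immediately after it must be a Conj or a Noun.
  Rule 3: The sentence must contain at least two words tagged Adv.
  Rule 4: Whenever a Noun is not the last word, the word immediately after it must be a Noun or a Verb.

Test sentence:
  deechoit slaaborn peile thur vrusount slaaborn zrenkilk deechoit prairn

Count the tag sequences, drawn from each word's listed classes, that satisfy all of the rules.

5

Candidates per position — 1:deechoit {Adv}; 2:slaaborn {Verb,Adj}; 3:peile {Adj,Conj}; 4:thur {Noun,Verb}; 5:vrusount {Adj,Noun}; 6:slaaborn {Verb,Adj}; 7:zrenkilk {Conj,Noun}; 8:deechoit {Adv}; 9:prairn {Adj}.
There are 64 candidate sequences in total.
The sequences that satisfy every rule: Adv Verb Adj Noun Noun Verb Conj Adv Adj; Adv Verb Conj Noun Noun Verb Conj Adv Adj; Adv Verb Conj Verb Noun Verb Conj Adv Adj; Adv Adj Conj Noun Noun Verb Conj Adv Adj; Adv Adj Conj Verb Noun Verb Conj Adv Adj.
Count = 5.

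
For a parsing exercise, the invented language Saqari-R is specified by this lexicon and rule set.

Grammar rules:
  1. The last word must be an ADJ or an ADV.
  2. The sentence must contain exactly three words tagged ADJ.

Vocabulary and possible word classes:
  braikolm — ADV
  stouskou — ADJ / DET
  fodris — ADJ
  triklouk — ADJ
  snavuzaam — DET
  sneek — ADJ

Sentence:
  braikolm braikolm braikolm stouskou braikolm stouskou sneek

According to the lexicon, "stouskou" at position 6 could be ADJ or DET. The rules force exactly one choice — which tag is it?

ADJ

Candidates per position — 1:braikolm {ADV}; 2:braikolm {ADV}; 3:braikolm {ADV}; 4:stouskou {ADJ,DET}; 5:braikolm {ADV}; 6:stouskou {ADJ,DET}; 7:sneek {ADJ}.
Position 4: DET is ruled out by rule 2; that leaves ADJ.
Position 6: DET is ruled out by rule 2; that leaves ADJ.
The unique satisfying tagging is: ADV ADV ADV ADJ ADV ADJ ADJ.
Verifying each rule — rule 1 ok; rule 2 ok.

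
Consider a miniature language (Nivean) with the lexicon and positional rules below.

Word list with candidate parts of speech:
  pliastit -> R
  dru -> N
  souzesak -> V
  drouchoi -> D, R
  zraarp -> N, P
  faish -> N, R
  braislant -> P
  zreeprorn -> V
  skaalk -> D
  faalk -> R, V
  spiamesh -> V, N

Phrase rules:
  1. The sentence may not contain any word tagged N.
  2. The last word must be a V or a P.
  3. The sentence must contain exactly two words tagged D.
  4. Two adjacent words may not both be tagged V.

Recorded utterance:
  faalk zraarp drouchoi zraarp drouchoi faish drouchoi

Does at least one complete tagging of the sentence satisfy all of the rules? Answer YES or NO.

NO

Candidates per position — 1:faalk {R,V}; 2:zraarp {N,P}; 3:drouchoi {D,R}; 4:zraarp {N,P}; 5:drouchoi {D,R}; 6:faish {N,R}; 7:drouchoi {D,R}.
Rule 2 cannot be satisfied by any choice of tags from the lexicon.
So there is no consistent tagging.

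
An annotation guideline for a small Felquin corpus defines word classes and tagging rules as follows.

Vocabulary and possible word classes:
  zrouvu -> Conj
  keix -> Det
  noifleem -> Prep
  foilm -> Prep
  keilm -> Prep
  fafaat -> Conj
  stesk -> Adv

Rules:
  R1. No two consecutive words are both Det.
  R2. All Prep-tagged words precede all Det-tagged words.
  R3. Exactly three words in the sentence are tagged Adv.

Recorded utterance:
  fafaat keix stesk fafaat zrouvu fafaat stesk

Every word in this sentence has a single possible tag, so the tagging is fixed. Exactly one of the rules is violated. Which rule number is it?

Fixed tagging: Conj Det Adv Conj Conj Conj Adv.
Rule check: R1 pass, R2 pass, R3 fail.
Only rule 3 fails.

3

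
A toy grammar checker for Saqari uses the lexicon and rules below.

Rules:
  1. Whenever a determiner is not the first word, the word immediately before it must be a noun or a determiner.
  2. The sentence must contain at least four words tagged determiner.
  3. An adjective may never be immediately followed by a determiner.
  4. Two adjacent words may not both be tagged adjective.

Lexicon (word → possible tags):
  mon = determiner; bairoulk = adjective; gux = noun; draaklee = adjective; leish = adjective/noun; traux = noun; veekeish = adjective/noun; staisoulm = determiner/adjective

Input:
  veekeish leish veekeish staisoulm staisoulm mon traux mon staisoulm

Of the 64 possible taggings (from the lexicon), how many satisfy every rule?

6

Candidates per position — 1:veekeish {adjective,noun}; 2:leish {adjective,noun}; 3:veekeish {adjective,noun}; 4:staisoulm {determiner,adjective}; 5:staisoulm {determiner,adjective}; 6:mon {determiner}; 7:traux {noun}; 8:mon {determiner}; 9:staisoulm {determiner,adjective}.
There are 64 candidate sequences in total.
Checking each against the rules leaves 6 sequences.
Count = 6.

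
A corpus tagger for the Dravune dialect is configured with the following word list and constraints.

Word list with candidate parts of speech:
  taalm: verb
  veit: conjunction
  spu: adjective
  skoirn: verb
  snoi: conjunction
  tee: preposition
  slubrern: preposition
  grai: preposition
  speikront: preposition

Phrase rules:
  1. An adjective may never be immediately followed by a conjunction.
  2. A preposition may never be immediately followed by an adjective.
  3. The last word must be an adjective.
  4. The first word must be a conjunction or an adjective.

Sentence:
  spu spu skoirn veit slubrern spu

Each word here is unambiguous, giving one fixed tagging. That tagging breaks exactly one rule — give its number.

2

Fixed tagging: adjective adjective verb conjunction preposition adjective.
Checking each rule: R1 ✓, R2 ✗, R3 ✓, R4 ✓.
Only rule 2 fails.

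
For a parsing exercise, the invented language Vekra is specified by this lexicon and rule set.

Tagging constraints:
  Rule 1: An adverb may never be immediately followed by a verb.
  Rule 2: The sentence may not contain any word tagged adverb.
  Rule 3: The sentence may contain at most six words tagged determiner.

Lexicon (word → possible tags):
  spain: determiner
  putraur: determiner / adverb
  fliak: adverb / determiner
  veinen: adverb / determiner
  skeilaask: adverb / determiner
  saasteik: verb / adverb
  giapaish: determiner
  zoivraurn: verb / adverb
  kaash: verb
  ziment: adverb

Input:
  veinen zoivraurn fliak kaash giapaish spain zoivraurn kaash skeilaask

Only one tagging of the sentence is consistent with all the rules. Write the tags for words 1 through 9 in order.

Candidates per position — 1:veinen {adverb,determiner}; 2:zoivraurn {verb,adverb}; 3:fliak {adverb,determiner}; 4:kaash {verb}; 5:giapaish {determiner}; 6:spain {determiner}; 7:zoivraurn {verb,adverb}; 8:kaash {verb}; 9:skeilaask {adverb,determiner}.
Position 1: adverb is ruled out by rule 2; that leaves determiner.
Position 2: adverb is ruled out by rule 2; that leaves verb.
Position 3: adverb is ruled out by rule 1; that leaves determiner.
Position 7: adverb is ruled out by rule 1; that leaves verb.
Position 9: adverb is ruled out by rule 2; that leaves determiner.
The unique satisfying tagging is: determiner verb determiner verb determiner determiner verb verb determiner.
Verifying each rule — rule 1 ✓; rule 2 ✓; rule 3 ✓.

determiner verb determiner verb determiner determiner verb verb determiner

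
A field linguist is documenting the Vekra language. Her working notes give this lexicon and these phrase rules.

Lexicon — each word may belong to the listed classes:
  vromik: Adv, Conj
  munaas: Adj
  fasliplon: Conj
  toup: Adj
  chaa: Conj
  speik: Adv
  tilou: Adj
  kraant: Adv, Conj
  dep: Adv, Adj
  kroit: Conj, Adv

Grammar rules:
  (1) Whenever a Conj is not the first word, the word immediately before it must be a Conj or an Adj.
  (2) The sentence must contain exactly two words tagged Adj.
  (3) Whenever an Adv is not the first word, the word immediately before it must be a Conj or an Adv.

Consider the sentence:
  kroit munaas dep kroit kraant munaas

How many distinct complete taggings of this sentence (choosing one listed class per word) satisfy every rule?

0

Candidates per position — 1:kroit {Conj,Adv}; 2:munaas {Adj}; 3:dep {Adv,Adj}; 4:kroit {Conj,Adv}; 5:kraant {Adv,Conj}; 6:munaas {Adj}.
There are 16 candidate sequences in total.
Every candidate sequence violates at least one rule; no consistent tagging exists.
Count = 0.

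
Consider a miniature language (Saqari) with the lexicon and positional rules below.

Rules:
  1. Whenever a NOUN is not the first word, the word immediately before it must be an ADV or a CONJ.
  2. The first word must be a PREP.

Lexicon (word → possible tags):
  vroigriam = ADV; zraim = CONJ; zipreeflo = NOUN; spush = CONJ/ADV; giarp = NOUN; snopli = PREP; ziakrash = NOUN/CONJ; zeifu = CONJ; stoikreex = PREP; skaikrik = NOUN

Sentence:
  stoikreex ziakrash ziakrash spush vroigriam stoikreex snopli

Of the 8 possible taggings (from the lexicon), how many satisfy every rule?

4

Candidates per position — 1:stoikreex {PREP}; 2:ziakrash {NOUN,CONJ}; 3:ziakrash {NOUN,CONJ}; 4:spush {CONJ,ADV}; 5:vroigriam {ADV}; 6:stoikreex {PREP}; 7:snopli {PREP}.
There are 8 candidate sequences in total.
The sequences that satisfy every rule: PREP CONJ NOUN CONJ ADV PREP PREP; PREP CONJ NOUN ADV ADV PREP PREP; PREP CONJ CONJ CONJ ADV PREP PREP; PREP CONJ CONJ ADV ADV PREP PREP.
Count = 4.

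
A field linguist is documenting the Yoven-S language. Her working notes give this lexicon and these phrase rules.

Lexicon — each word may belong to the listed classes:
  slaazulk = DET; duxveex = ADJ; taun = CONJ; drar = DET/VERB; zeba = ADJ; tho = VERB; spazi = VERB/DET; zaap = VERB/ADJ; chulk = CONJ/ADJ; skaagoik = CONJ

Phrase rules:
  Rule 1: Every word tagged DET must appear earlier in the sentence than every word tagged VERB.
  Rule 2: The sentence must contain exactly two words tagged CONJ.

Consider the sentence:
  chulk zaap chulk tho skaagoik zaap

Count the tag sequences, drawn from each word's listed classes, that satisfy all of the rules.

Candidates per position — 1:chulk {CONJ,ADJ}; 2:zaap {VERB,ADJ}; 3:chulk {CONJ,ADJ}; 4:tho {VERB}; 5:skaagoik {CONJ}; 6:zaap {VERB,ADJ}.
There are 16 candidate sequences in total.
Checking each against the rules leaves 8 sequences.
Count = 8.

8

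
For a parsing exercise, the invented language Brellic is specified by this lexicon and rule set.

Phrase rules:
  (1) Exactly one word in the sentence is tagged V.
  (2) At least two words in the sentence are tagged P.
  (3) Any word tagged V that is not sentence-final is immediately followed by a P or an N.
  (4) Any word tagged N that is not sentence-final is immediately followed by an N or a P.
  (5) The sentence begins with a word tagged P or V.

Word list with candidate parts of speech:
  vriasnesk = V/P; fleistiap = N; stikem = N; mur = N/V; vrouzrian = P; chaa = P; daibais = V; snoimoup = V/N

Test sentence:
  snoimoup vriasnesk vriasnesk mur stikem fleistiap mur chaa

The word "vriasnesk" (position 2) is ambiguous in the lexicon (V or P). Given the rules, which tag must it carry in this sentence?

Candidates per position — 1:snoimoup {V,N}; 2:vriasnesk {V,P}; 3:vriasnesk {V,P}; 4:mur {N,V}; 5:stikem {N}; 6:fleistiap {N}; 7:mur {N,V}; 8:chaa {P}.
Word 1 cannot be N — rule 5 would then fail for every completion. It is V.
Word 2 cannot be V — rule 1 would then fail for every completion. It is P.
Word 3 cannot be V — rule 1 would then fail for every completion. It is P.
Word 4 cannot be V — rule 1 would then fail for every completion. It is N.
Word 7 cannot be V — rule 1 would then fail for every completion. It is N.
The unique satisfying tagging is: V P P N N N N P.
Verifying each rule — rule 1 holds; rule 2 holds; rule 3 holds; rule 4 holds; rule 5 holds.

P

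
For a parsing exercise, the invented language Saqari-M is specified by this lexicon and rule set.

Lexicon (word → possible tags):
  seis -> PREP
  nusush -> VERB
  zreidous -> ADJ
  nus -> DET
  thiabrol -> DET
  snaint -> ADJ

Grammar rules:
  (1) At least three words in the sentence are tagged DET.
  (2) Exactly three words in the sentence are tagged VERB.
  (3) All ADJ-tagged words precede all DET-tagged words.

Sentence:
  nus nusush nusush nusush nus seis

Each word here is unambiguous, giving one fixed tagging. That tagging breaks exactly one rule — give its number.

Fixed tagging: DET VERB VERB VERB DET PREP.
Applying the rules: R1 ✗, R2 ✓, R3 ✓.
Only rule 1 fails.

1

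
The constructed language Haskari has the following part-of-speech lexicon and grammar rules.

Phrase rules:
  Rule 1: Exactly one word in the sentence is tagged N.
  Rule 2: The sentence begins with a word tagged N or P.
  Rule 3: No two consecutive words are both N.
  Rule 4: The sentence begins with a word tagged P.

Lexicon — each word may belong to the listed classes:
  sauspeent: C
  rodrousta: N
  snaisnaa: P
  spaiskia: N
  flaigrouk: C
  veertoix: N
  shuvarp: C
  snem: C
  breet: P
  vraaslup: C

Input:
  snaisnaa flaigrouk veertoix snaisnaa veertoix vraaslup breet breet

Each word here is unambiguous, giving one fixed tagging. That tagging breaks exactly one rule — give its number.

Fixed tagging: P C N P N C P P.
Checking each rule: R1 violated, R2 holds, R3 holds, R4 holds.
Only rule 1 fails.

1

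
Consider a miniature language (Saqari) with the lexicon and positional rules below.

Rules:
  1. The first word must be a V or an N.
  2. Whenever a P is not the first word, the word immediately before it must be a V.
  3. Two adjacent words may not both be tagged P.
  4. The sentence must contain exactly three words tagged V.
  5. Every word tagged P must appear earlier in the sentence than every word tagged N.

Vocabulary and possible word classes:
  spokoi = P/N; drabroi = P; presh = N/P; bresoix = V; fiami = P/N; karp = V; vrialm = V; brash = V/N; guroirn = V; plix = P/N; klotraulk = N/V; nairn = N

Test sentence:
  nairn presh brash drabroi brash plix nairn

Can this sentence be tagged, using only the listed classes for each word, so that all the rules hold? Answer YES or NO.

Candidates per position — 1:nairn {N}; 2:presh {N,P}; 3:brash {V,N}; 4:drabroi {P}; 5:brash {V,N}; 6:plix {P,N}; 7:nairn {N}.
Rule 4 cannot be satisfied by any choice of tags from the lexicon.
So there is no consistent tagging.

NO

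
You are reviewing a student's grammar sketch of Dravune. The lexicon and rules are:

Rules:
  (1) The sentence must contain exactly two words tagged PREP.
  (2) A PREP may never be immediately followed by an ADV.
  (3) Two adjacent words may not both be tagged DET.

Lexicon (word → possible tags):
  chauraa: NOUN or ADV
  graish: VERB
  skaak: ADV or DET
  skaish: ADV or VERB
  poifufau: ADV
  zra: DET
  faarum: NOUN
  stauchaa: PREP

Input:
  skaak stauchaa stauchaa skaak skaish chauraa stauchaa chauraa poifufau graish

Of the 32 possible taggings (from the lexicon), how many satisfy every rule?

0

Candidates per position — 1:skaak {ADV,DET}; 2:stauchaa {PREP}; 3:stauchaa {PREP}; 4:skaak {ADV,DET}; 5:skaish {ADV,VERB}; 6:chauraa {NOUN,ADV}; 7:stauchaa {PREP}; 8:chauraa {NOUN,ADV}; 9:poifufau {ADV}; 10:graish {VERB}.
There are 32 candidate sequences in total.
Rule 1 cannot be satisfied by any choice of tags from the lexicon.
So there is no consistent tagging.
Count = 0.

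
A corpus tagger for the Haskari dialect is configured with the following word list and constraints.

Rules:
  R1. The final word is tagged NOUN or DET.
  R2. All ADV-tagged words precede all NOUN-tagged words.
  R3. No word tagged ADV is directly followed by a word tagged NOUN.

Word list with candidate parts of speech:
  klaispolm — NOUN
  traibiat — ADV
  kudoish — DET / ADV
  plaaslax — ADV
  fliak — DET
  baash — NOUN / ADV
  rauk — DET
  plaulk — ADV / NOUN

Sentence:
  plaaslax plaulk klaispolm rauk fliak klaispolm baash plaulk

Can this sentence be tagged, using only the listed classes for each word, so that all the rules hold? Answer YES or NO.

Candidates per position — 1:plaaslax {ADV}; 2:plaulk {ADV,NOUN}; 3:klaispolm {NOUN}; 4:rauk {DET}; 5:fliak {DET}; 6:klaispolm {NOUN}; 7:baash {NOUN,ADV}; 8:plaulk {ADV,NOUN}.
Rule 3 cannot be satisfied by any choice of tags from the lexicon.
So there is no consistent tagging.

NO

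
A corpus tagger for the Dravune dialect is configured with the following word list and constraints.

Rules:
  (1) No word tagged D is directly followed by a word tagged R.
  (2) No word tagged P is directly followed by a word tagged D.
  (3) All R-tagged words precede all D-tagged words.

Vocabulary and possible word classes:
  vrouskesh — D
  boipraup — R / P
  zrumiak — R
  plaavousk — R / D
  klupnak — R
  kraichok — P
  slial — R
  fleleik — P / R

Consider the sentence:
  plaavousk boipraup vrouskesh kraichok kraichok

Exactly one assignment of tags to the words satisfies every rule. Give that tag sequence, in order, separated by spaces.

R R D P P

Candidates per position — 1:plaavousk {R,D}; 2:boipraup {R,P}; 3:vrouskesh {D}; 4:kraichok {P}; 5:kraichok {P}.
If word 2 were P, no tagging could satisfy rule 2; so word 2 is R.
If word 1 were D, no tagging could satisfy rule 1; so word 1 is R.
So the tagging must be: R R D P P.
Checking: rule 1 ✓; rule 2 ✓; rule 3 ✓.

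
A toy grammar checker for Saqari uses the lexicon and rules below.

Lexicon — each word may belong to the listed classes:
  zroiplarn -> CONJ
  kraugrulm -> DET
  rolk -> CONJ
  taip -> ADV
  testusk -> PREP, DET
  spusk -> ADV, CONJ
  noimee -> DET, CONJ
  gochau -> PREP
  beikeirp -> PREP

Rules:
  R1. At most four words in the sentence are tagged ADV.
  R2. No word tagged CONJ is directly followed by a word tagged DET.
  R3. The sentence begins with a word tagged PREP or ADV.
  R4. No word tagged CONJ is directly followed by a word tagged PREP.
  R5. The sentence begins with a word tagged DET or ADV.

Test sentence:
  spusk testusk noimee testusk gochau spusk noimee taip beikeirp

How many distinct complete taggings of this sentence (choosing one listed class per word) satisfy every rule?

Candidates per position — 1:spusk {ADV,CONJ}; 2:testusk {PREP,DET}; 3:noimee {DET,CONJ}; 4:testusk {PREP,DET}; 5:gochau {PREP}; 6:spusk {ADV,CONJ}; 7:noimee {DET,CONJ}; 8:taip {ADV}; 9:beikeirp {PREP}.
There are 64 candidate sequences in total.
Checking each against the rules leaves 12 sequences.
Count = 12.

12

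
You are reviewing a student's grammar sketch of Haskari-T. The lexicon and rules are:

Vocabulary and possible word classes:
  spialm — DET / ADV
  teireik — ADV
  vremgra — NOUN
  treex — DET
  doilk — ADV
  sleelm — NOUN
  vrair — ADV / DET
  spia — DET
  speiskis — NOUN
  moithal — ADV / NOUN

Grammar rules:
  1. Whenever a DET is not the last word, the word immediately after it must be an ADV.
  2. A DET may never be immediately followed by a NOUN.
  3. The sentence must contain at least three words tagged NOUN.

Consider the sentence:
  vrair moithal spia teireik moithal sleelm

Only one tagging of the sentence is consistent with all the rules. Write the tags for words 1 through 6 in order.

ADV NOUN DET ADV NOUN NOUN

Candidates per position — 1:vrair {ADV,DET}; 2:moithal {ADV,NOUN}; 3:spia {DET}; 4:teireik {ADV}; 5:moithal {ADV,NOUN}; 6:sleelm {NOUN}.
Position 2: tagging it ADV would leave rule 3 unsatisfiable, so it must be NOUN.
Position 5: tagging it ADV would leave rule 3 unsatisfiable, so it must be NOUN.
Position 1: tagging it DET would leave rule 1 unsatisfiable, so it must be ADV.
The only consistent sequence is: ADV NOUN DET ADV NOUN NOUN.
Rule-by-rule: rule 1 ok; rule 2 ok; rule 3 ok.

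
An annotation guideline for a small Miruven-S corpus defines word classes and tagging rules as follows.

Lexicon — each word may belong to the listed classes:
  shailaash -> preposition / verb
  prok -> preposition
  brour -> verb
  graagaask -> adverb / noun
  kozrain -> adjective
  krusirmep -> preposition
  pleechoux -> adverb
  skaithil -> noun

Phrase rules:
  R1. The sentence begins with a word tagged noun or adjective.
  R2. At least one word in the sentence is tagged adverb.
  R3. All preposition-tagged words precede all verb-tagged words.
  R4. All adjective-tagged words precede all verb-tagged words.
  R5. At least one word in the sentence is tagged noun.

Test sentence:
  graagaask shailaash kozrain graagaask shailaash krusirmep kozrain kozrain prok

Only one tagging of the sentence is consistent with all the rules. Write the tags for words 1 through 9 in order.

noun preposition adjective adverb preposition preposition adjective adjective preposition

Candidates per position — 1:graagaask {adverb,noun}; 2:shailaash {preposition,verb}; 3:kozrain {adjective}; 4:graagaask {adverb,noun}; 5:shailaash {preposition,verb}; 6:krusirmep {preposition}; 7:kozrain {adjective}; 8:kozrain {adjective}; 9:prok {preposition}.
Position 1: tagging it adverb would leave rule 1 unsatisfiable, so it must be noun.
Position 2: tagging it verb would leave rule 3 unsatisfiable, so it must be preposition.
Position 4: tagging it noun would leave rule 2 unsatisfiable, so it must be adverb.
Position 5: tagging it verb would leave rule 3 unsatisfiable, so it must be preposition.
That leaves exactly one tagging: noun preposition adjective adverb preposition preposition adjective adjective preposition.
Checking: rule 1 holds; rule 2 holds; rule 3 holds; rule 4 holds; rule 5 holds.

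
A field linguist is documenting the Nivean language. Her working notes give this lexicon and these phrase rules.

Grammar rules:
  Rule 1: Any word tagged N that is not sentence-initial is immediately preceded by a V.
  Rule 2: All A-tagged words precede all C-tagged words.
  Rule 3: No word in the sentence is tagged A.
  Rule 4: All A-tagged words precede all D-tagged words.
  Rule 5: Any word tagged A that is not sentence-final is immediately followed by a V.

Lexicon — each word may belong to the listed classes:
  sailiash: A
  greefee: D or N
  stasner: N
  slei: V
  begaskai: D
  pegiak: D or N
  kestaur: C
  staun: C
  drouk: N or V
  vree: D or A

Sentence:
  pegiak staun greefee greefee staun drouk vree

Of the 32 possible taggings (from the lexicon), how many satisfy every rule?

2

Candidates per position — 1:pegiak {D,N}; 2:staun {C}; 3:greefee {D,N}; 4:greefee {D,N}; 5:staun {C}; 6:drouk {N,V}; 7:vree {D,A}.
There are 32 candidate sequences in total.
The sequences that satisfy every rule: D C D D C V D; N C D D C V D.
Count = 2.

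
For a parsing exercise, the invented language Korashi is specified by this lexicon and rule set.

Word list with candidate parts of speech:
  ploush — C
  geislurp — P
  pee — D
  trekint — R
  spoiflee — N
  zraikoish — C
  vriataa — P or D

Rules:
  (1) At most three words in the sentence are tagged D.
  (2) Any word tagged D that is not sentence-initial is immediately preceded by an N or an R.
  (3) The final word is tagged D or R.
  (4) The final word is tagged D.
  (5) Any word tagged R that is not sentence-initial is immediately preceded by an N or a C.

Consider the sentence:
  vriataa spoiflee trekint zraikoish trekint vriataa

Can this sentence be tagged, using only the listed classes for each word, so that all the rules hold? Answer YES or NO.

Candidates per position — 1:vriataa {P,D}; 2:spoiflee {N}; 3:trekint {R}; 4:zraikoish {C}; 5:trekint {R}; 6:vriataa {P,D}.
One satisfying assignment: P N R C R D.
Checking: rule 1 ✓; rule 2 ✓; rule 3 ✓; rule 4 ✓; rule 5 ✓.

YES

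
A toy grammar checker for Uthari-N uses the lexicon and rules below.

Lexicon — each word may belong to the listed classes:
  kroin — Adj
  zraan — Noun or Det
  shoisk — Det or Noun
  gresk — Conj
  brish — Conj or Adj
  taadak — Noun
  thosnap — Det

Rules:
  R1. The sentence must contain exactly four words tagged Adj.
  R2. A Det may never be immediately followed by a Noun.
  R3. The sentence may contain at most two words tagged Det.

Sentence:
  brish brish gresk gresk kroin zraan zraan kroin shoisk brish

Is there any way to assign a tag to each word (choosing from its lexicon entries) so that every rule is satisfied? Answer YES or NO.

YES

Candidates per position — 1:brish {Conj,Adj}; 2:brish {Conj,Adj}; 3:gresk {Conj}; 4:gresk {Conj}; 5:kroin {Adj}; 6:zraan {Noun,Det}; 7:zraan {Noun,Det}; 8:kroin {Adj}; 9:shoisk {Det,Noun}; 10:brish {Conj,Adj}.
One satisfying assignment: Conj Adj Conj Conj Adj Noun Noun Adj Det Adj.
Checking: rule 1 satisfied; rule 2 satisfied; rule 3 satisfied.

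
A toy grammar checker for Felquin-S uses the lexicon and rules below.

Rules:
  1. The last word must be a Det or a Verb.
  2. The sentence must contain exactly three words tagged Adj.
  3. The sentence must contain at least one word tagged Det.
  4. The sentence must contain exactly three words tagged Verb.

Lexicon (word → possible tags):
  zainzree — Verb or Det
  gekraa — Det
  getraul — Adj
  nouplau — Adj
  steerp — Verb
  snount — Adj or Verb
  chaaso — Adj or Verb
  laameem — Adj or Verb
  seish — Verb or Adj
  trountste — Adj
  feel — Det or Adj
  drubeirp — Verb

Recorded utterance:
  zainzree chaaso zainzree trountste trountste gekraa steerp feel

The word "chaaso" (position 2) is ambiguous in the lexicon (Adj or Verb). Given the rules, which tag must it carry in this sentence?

Candidates per position — 1:zainzree {Verb,Det}; 2:chaaso {Adj,Verb}; 3:zainzree {Verb,Det}; 4:trountste {Adj}; 5:trountste {Adj}; 6:gekraa {Det}; 7:steerp {Verb}; 8:feel {Det,Adj}.
Word 8 cannot be Adj — rule 1 would then fail for every completion. It is Det.
Word 2 cannot be Verb — rule 2 would then fail for every completion. It is Adj.
Word 3 cannot be Det — rule 4 would then fail for every completion. It is Verb.
Word 1 cannot be Det — rule 4 would then fail for every completion. It is Verb.
So the tagging must be: Verb Adj Verb Adj Adj Det Verb Det.
Verifying each rule — rule 1 satisfied; rule 2 satisfied; rule 3 satisfied; rule 4 satisfied.

Adj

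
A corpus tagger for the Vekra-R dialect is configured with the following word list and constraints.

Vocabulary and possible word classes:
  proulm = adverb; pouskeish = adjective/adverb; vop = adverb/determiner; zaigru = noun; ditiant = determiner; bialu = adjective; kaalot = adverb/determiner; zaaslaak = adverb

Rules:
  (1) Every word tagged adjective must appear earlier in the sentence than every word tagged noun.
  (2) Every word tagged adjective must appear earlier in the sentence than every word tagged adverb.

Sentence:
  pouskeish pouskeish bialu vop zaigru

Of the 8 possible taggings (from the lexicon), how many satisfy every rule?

Candidates per position — 1:pouskeish {adjective,adverb}; 2:pouskeish {adjective,adverb}; 3:bialu {adjective}; 4:vop {adverb,determiner}; 5:zaigru {noun}.
There are 8 candidate sequences in total.
The sequences that satisfy every rule: adjective adjective adjective adverb noun; adjective adjective adjective determiner noun.
Count = 2.

2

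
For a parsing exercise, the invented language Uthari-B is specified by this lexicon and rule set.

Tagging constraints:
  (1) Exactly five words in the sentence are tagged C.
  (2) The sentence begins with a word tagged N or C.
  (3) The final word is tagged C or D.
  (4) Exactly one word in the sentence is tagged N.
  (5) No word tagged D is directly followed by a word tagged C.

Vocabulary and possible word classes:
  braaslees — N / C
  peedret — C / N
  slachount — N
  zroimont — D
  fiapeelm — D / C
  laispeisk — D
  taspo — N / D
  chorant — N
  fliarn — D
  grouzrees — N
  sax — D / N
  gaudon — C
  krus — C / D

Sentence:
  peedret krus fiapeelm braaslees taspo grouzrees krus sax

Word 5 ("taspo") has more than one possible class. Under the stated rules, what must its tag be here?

D

Candidates per position — 1:peedret {C,N}; 2:krus {C,D}; 3:fiapeelm {D,C}; 4:braaslees {N,C}; 5:taspo {N,D}; 6:grouzrees {N}; 7:krus {C,D}; 8:sax {D,N}.
At position 1, choosing N makes rule 1 impossible to satisfy; hence C.
At position 2, choosing D makes rule 1 impossible to satisfy; hence C.
At position 3, choosing D makes rule 1 impossible to satisfy; hence C.
At position 4, choosing N makes rule 1 impossible to satisfy; hence C.
At position 5, choosing N makes rule 4 impossible to satisfy; hence D.
At position 7, choosing D makes rule 1 impossible to satisfy; hence C.
At position 8, choosing N makes rule 3 impossible to satisfy; hence D.
The unique satisfying tagging is: C C C C D N C D.
Rule-by-rule: rule 1 satisfied; rule 2 satisfied; rule 3 satisfied; rule 4 satisfied; rule 5 satisfied.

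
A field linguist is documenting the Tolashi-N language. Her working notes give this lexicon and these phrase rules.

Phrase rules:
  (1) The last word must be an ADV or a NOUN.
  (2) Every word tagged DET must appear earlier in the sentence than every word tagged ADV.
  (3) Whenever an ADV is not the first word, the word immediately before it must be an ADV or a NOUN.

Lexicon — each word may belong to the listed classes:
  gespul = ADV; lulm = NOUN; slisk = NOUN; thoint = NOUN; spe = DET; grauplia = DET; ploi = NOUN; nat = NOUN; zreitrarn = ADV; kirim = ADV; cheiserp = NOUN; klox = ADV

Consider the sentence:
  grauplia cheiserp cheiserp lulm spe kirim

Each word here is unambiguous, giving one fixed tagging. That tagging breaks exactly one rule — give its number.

3

Fixed tagging: DET NOUN NOUN NOUN DET ADV.
Rule check: R1 pass, R2 pass, R3 fail.
Only rule 3 fails.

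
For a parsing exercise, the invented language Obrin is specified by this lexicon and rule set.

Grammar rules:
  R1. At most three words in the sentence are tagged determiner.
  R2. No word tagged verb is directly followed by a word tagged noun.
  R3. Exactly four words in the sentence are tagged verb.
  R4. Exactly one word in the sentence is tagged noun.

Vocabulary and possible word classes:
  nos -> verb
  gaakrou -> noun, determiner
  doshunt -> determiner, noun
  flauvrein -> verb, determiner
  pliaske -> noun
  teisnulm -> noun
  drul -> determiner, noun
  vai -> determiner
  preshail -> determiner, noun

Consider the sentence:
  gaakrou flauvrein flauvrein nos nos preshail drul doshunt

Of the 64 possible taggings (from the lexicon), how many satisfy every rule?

Candidates per position — 1:gaakrou {noun,determiner}; 2:flauvrein {verb,determiner}; 3:flauvrein {verb,determiner}; 4:nos {verb}; 5:nos {verb}; 6:preshail {determiner,noun}; 7:drul {determiner,noun}; 8:doshunt {determiner,noun}.
There are 64 candidate sequences in total.
The sequences that satisfy every rule: noun verb verb verb verb determiner determiner determiner; determiner verb verb verb verb determiner determiner noun; determiner verb verb verb verb determiner noun determiner.
Count = 3.

3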